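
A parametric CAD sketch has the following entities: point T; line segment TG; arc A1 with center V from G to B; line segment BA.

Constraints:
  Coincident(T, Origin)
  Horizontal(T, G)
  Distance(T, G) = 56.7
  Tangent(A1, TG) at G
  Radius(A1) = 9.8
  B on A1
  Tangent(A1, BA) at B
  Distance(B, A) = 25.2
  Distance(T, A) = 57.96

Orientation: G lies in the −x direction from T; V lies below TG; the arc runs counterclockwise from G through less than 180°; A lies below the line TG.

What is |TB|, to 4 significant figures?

65.90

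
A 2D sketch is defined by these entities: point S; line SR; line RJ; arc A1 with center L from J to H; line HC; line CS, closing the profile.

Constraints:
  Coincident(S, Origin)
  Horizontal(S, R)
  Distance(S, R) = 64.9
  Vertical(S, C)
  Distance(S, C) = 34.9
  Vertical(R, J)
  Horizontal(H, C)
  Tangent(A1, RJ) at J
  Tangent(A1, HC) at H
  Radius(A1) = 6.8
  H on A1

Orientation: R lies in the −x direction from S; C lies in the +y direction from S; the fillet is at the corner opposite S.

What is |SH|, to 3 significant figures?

67.8

S is at the origin; S and R share the same y with |SR| = 64.9 and R on the −x side, so R = (-64.9, 0.00). SC is vertical with |SC| = 34.9 and C on the +y side, so C = (0.00, 34.9). The virtual corner opposite S is at (-64.9, 34.9). Since A1 is tangent to RJ there, LJ ⟂ RJ and the tangent condition forces LH to be normal to HC, with radius 6.8, so the center L sits 6.8 in from both sides at L = (-58.1, 28.1). That places the tangent points at J = (-64.9, 28.1) on RJ and H = (-58.1, 34.9) on HC. Then |SH| = |H − S| = 67.8.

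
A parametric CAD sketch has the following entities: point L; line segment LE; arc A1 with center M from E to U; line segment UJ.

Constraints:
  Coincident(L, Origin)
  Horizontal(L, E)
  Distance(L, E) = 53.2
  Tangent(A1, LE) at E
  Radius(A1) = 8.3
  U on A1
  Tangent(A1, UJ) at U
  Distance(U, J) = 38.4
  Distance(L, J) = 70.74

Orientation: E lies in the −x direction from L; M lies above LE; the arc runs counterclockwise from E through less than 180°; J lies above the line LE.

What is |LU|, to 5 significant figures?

46.121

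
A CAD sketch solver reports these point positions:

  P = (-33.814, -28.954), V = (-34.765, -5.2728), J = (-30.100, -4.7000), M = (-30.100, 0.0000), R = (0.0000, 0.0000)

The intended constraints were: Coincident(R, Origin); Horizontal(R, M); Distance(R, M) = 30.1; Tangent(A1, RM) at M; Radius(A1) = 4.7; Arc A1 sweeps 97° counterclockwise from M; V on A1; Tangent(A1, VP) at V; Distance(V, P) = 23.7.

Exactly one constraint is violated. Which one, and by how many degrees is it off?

Tangent(A1, VP) at V — off by 4.70°.

R = (0.00, 0.00) ✓; R.y = 0.00, M.y = 0.00 ✓; |RM| = 30.10 ✓; ∠(JM, MR) = 90.00° ✓; |JM| = 4.700 ✓; bearing(J→V) − bearing(J→M) = 97.00° ✓; |JV| = 4.700 ✓; ∠(JV, VP) = 94.70° ✗; |VP| = 23.70 ✓.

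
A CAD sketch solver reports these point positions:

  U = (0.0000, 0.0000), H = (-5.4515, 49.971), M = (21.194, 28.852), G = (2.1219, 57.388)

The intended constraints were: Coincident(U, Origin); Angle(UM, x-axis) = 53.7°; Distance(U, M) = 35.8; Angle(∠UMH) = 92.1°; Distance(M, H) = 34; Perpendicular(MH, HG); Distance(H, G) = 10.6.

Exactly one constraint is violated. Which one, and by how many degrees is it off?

Perpendicular(MH, HG) — off by 7.20°.

U = (0.00, 0.00) ✓; UM at 53.70° ✓; |UM| = 35.80 ✓; ∠UMH = 92.10° ✓; |MH| = 34.00 ✓; ∠(MH, HG) = 97.20° ✗; |HG| = 10.60 ✓.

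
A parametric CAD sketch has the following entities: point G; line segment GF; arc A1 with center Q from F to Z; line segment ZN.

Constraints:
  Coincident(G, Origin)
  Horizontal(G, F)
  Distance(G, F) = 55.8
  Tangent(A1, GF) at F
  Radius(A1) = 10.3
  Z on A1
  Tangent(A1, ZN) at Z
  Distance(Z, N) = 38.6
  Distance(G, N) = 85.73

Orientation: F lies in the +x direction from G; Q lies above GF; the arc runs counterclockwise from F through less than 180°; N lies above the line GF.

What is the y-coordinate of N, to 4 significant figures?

46.93

Checks: |QZ| = 10.30 ✓; ∠(QZ, ZN) = 90.00° ✓; |ZN| = 38.60 ✓; |GN| = 85.73 ✓.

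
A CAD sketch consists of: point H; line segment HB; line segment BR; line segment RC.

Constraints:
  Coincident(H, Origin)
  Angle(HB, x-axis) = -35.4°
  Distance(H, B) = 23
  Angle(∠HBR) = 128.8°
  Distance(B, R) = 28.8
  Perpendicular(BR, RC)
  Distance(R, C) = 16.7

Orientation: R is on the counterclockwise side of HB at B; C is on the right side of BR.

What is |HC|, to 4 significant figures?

55.37

H is at the origin; HB runs at -35.4° with length 23.0, so B = 23.0·(cos -35.4°, sin -35.4°) = (18.75, -13.32). ∠HBR = 128.8°, so BR runs at -35.4° + (180° − 128.8°) = 15.80° from the x-axis; with |BR| = 28.8, R = B + 28.8·(cos 15.80°, sin 15.80°) = (46.46, -5.482). BR is perpendicular to RC; with |RC| = 16.7 on the right of BR, C = R + 16.7·(0.2723, -0.9622) = (51.01, -21.55). Then |HC| = |C − H| = 55.37.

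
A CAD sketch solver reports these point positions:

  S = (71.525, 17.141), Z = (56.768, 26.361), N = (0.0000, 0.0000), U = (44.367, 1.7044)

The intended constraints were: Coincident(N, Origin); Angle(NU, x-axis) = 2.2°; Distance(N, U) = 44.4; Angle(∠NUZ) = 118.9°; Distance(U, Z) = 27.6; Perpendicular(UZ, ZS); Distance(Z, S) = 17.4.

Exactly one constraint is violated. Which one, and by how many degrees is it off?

Perpendicular(UZ, ZS) — off by 5.30°.

N = (0.00, 0.00) ✓; NU at 2.200° ✓; |NU| = 44.40 ✓; ∠NUZ = 118.9° ✓; |UZ| = 27.60 ✓; ∠(UZ, ZS) = 95.30° ✗; |ZS| = 17.40 ✓.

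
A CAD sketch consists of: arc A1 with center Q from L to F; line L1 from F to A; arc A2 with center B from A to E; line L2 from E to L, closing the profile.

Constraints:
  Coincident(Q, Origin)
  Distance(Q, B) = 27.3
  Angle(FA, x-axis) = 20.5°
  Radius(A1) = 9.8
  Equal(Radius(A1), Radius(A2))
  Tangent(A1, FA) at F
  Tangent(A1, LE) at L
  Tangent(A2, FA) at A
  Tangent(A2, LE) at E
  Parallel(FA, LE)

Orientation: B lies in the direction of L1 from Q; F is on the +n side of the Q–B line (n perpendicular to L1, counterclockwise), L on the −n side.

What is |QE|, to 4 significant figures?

29.01

The slot axis is L1's direction at 20.5°, so u = (cos 20.5°, sin 20.5°) = (0.9367, 0.3502) and n = (−sin 20.5°, cos 20.5°) = (-0.3502, 0.9367). Q is at the origin and B lies 27.3 along u from Q, so B = 27.3·u = (25.57, 9.561). Tangency of A1 to both parallel lines with radius 9.8 puts F and L at Q ± 9.8·n: F = (-3.432, 9.179), L = (3.432, -9.179). Equal radii place A and E the same way about B: A = B + 9.8·n = (22.14, 18.74), E = B − 9.8·n = (29.00, 0.3813). Then |QE| = |E − Q| = 29.01.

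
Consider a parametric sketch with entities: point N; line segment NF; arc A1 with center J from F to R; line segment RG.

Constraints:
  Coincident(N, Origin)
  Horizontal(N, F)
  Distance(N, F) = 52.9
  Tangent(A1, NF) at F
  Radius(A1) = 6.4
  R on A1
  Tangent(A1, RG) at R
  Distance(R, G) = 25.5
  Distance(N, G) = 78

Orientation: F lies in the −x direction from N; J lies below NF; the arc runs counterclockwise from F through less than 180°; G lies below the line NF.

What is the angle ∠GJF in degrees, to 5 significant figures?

121.21°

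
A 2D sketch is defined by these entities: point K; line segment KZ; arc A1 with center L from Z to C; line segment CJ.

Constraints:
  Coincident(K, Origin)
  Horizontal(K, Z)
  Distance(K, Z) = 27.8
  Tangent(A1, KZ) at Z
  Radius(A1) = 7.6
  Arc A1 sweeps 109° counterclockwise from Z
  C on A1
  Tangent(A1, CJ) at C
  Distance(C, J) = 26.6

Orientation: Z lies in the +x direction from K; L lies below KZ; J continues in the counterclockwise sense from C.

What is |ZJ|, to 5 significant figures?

35.256

K is at the origin; KZ is horizontal with |KZ| = 27.8 and Z on the +x side, so Z = (27.800, 0.0000). A1 meets KZ tangentially, so LZ is at right angles to KZ, so L = Z + (0, -7.6) = (27.800, -7.6000). On A1, Z sits at bearing 90° from L; a 109° counterclockwise sweep puts C at bearing 199°, so C = L + 7.6·(cos 199°, sin 199°) = (20.614, -10.074). The tangent condition forces LC to be normal to CJ, so CJ runs along (−sin 199°, cos 199°); with |CJ| = 26.6, J = (29.274, -35.225). Then |ZJ| = |J − Z| = 35.256.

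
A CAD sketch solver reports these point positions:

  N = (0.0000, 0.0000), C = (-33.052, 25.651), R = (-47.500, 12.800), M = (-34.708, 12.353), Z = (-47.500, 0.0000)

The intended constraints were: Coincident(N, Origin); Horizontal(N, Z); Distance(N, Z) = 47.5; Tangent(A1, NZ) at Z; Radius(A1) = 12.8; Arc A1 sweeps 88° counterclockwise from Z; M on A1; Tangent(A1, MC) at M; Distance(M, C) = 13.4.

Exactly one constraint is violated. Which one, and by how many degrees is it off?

Tangent(A1, MC) at M — off by 5.10°.

N = (0.00, 0.00) ✓; N.y = 0.00, Z.y = 0.00 ✓; |NZ| = 47.50 ✓; ∠(RZ, ZN) = 90.00° ✓; |RZ| = 12.80 ✓; bearing(R→M) − bearing(R→Z) = 88.00° ✓; |RM| = 12.80 ✓; ∠(RM, MC) = 95.10° ✗; |MC| = 13.40 ✓.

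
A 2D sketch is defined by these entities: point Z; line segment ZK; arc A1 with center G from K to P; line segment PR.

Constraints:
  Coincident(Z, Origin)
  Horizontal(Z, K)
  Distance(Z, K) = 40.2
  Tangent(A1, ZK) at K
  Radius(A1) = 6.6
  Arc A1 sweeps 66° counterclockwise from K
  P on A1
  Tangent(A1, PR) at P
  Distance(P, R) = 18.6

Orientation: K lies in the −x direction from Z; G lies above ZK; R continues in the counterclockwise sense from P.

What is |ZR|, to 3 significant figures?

33.8

Z is at the origin; Z and K share the same y with |ZK| = 40.2 and K on the −x side, so K = (-40.2, 0.00). Tangency of A1 to ZK means the radius GK is perpendicular to ZK, so G = K + (0, 6.6) = (-40.2, 6.60). On A1, K sits at bearing -90° from G; a 66° counterclockwise sweep puts P at bearing -24°, so P = G + 6.6·(cos -24°, sin -24°) = (-34.2, 3.92). Tangency of A1 to PR means the radius GP is perpendicular to PR, so PR runs along (−sin -24°, cos -24°); with |PR| = 18.6, R = (-26.6, 20.9). Then |ZR| = |R − Z| = 33.8.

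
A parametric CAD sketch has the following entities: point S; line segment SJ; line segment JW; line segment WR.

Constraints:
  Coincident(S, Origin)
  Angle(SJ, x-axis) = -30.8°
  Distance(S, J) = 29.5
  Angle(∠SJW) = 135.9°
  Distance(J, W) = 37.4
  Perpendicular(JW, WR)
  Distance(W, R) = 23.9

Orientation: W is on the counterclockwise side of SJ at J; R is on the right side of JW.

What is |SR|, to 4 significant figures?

73.53

S is at the origin; SJ runs at -30.8° with length 29.5, so J = 29.5·(cos -30.8°, sin -30.8°) = (25.34, -15.11). ∠SJW = 135.9°, so JW runs at -30.8° + (180° − 135.9°) = 13.30° from the x-axis; with |JW| = 37.4, W = J + 37.4·(cos 13.30°, sin 13.30°) = (61.74, -6.501). JW ⟂ WR; with |WR| = 23.9 on the right of JW, R = W + 23.9·(0.2300, -0.9732) = (67.23, -29.76). Then |SR| = |R − S| = 73.53.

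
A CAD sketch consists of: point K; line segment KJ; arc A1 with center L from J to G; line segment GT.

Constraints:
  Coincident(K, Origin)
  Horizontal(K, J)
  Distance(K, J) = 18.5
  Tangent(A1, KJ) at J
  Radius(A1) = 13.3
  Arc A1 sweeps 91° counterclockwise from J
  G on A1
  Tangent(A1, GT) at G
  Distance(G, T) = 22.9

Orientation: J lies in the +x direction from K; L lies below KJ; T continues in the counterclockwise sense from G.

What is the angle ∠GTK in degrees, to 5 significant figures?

7.7420°

On A1, J sits at bearing 90° from L; a 91° counterclockwise sweep puts G at bearing 181°, so G = L + 13.3·(cos 181°, sin 181°) = (5.2020, -13.532). Tangency of A1 to GT means the radius LG is perpendicular to GT, so GT runs along (−sin 181°, cos 181°); with |GT| = 22.9, T = (5.6017, -36.429). Then cos ∠GTK = TG·TK / (|TG||TK|), giving 7.7420°.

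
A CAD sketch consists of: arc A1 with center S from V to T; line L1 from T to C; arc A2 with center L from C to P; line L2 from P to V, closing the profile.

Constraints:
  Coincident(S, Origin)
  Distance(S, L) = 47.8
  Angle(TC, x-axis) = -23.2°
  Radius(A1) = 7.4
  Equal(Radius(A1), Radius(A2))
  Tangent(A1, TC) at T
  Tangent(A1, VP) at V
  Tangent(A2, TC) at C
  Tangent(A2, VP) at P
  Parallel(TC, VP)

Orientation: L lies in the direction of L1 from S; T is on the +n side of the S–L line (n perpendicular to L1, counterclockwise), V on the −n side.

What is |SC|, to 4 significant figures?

48.37

Tangency of A1 to both parallel lines with radius 7.4 puts T and V at S ± 7.4·n: T = (2.915, 6.802), V = (-2.915, -6.802). Equal radii place C and P the same way about L: C = L + 7.4·n = (46.85, -12.03), P = L − 7.4·n = (41.02, -25.63). Then |SC| = |C − S| = 48.37.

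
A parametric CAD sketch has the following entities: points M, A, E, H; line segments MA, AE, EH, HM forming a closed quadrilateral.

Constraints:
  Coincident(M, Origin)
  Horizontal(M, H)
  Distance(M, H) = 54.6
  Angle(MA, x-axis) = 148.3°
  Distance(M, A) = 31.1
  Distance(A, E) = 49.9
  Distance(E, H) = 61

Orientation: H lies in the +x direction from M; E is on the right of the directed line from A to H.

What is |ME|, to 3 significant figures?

26.3

Checks: |AE| = 49.90 ✓; |EH| = 61.00 ✓.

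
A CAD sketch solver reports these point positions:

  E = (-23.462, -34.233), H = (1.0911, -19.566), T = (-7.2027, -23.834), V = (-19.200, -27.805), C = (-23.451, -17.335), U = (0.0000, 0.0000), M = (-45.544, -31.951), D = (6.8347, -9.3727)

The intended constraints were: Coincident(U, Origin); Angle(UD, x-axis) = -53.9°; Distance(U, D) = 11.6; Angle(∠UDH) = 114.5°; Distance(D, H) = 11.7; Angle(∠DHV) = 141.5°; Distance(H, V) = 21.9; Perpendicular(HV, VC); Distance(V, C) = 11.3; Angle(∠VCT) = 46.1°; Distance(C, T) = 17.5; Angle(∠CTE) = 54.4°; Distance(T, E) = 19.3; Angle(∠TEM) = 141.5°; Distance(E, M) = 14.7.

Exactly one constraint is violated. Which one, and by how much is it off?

Distance(E, M) = 14.7 — off by 7.50.

U = (0.00, 0.00) ✓; UD at -53.90° ✓; |UD| = 11.60 ✓; ∠UDH = 114.5° ✓; |DH| = 11.70 ✓; ∠DHV = 141.5° ✓; |HV| = 21.90 ✓; ∠(HV, VC) = 90.00° ✓; |VC| = 11.30 ✓; ∠VCT = 46.10° ✓; |CT| = 17.50 ✓; ∠CTE = 54.40° ✓; |TE| = 19.30 ✓; ∠TEM = 141.5° ✓; |EM| = 22.20 ✗.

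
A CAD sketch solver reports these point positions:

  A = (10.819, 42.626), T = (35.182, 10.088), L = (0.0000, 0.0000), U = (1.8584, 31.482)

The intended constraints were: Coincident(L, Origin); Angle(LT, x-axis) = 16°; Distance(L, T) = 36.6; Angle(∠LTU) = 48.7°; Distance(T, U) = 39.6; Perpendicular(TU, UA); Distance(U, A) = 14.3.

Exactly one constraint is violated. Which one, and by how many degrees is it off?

Perpendicular(TU, UA) — off by 6.10°.

L = (0.00, 0.00) ✓; LT at 16.00° ✓; |LT| = 36.60 ✓; ∠LTU = 48.70° ✓; |TU| = 39.60 ✓; ∠(TU, UA) = 96.10° ✗; |UA| = 14.30 ✓.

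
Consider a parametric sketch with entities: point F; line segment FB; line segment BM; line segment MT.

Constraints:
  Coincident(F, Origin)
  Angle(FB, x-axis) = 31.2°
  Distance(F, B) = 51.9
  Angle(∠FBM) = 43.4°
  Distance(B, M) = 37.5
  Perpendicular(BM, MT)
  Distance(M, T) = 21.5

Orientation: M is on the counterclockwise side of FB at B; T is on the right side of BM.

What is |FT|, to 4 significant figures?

57.16

F is at the origin; FB runs at 31.2° with length 51.9, so B = 51.9·(cos 31.2°, sin 31.2°) = (44.39, 26.89). ∠FBM = 43.4°, so BM runs at 31.2° + (180° − 43.4°) = 167.8° from the x-axis; with |BM| = 37.5, M = B + 37.5·(cos 167.8°, sin 167.8°) = (7.740, 34.81). The perpendicularity gives MT at right angles to BM; with |MT| = 21.5 on the right of BM, T = M + 21.5·(0.2113, 0.9774) = (12.28, 55.82). Then |FT| = |T − F| = 57.16.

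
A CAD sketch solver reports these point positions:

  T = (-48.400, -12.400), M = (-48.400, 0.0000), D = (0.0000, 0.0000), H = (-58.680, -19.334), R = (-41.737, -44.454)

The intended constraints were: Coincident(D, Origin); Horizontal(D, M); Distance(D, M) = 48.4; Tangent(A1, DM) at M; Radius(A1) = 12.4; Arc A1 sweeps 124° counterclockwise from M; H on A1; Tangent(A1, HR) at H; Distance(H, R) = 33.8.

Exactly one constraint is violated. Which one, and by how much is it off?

Distance(H, R) = 33.8 — off by 3.50.

D = (0.00, 0.00) ✓; D.y = 0.00, M.y = 0.00 ✓; |DM| = 48.40 ✓; ∠(TM, MD) = 90.00° ✓; |TM| = 12.40 ✓; bearing(T→H) − bearing(T→M) = 124.0° ✓; |TH| = 12.40 ✓; ∠(TH, HR) = 90.00° ✓; |HR| = 30.30 ✗.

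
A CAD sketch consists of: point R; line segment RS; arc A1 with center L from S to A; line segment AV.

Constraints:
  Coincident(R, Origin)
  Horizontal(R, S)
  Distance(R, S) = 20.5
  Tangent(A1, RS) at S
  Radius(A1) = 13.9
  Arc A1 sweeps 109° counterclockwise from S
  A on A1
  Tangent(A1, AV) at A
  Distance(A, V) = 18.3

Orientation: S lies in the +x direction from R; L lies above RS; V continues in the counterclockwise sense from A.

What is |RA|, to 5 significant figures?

38.358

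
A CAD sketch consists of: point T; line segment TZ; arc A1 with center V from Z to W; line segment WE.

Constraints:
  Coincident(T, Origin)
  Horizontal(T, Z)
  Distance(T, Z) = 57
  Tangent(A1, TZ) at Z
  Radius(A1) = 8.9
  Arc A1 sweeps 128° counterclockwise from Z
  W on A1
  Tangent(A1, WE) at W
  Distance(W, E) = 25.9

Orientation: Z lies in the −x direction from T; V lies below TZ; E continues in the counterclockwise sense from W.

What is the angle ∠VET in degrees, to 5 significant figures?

73.141°

On A1, Z sits at bearing 90° from V; a 128° counterclockwise sweep puts W at bearing 218°, so W = V + 8.9·(cos 218°, sin 218°) = (-64.013, -14.379). Since A1 is tangent to WE there, VW ⟂ WE, so WE runs along (−sin 218°, cos 218°); with |WE| = 25.9, E = (-48.068, -34.789). Then cos ∠VET = EV·ET / (|EV||ET|), giving 73.141°.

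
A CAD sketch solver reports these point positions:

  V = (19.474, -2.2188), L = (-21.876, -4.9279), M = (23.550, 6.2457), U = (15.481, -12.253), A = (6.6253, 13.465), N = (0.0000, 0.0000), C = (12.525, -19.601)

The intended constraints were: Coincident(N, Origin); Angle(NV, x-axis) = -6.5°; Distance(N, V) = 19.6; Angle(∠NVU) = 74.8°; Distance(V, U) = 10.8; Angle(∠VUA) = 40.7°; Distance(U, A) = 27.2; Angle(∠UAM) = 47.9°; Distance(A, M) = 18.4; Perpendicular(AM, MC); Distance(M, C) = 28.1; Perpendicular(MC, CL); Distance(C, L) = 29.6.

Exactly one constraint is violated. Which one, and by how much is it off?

Distance(C, L) = 29.6 — off by 7.80.

N = (0.00, 0.00) ✓; NV at -6.500° ✓; |NV| = 19.60 ✓; ∠NVU = 74.80° ✓; |VU| = 10.80 ✓; ∠VUA = 40.70° ✓; |UA| = 27.20 ✓; ∠UAM = 47.90° ✓; |AM| = 18.40 ✓; ∠(AM, MC) = 90.00° ✓; |MC| = 28.10 ✓; ∠(MC, CL) = 90.00° ✓; |CL| = 37.40 ✗.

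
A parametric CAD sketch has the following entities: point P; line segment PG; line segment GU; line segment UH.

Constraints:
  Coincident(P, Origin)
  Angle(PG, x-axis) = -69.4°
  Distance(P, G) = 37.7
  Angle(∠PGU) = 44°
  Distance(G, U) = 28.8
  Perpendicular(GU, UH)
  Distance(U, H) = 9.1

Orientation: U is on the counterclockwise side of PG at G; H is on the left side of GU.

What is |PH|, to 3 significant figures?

17.2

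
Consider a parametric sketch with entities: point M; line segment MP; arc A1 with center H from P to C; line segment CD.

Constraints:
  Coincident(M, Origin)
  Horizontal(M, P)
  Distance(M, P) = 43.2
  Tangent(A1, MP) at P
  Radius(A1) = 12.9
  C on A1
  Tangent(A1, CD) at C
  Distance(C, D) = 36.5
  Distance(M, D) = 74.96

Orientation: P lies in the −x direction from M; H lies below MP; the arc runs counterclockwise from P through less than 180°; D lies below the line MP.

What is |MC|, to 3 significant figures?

57.5

M is at the origin; M and P share the same y with |MP| = 43.2 and P on the −x side, so P = (-43.2, 0.00). Tangency of A1 to MP means the radius HP is perpendicular to MP, so H = P + (0, -12.9) = (-43.2, -12.9). Since HC ⟂ CD (tangency), |HD| = √(12.9² + 36.5²) = 38.7 regardless of where C sits on A1. So D lies on both circle(M, 74.96) and circle(H, 38.7); the below-MP intersection is D = (-56.5, -49.3). C is the foot of the tangent from D: C = (-56.1, -12.8).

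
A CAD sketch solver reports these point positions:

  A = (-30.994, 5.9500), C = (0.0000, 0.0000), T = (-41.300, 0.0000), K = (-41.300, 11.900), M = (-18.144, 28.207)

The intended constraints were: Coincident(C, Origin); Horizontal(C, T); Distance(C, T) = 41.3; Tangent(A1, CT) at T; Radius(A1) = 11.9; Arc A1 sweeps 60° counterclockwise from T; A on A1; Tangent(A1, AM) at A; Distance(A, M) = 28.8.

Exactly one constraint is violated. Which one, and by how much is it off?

Distance(A, M) = 28.8 — off by 3.10.

C = (0.00, 0.00) ✓; C.y = 0.00, T.y = 0.00 ✓; |CT| = 41.30 ✓; ∠(KT, TC) = 90.00° ✓; |KT| = 11.90 ✓; bearing(K→A) − bearing(K→T) = 60.00° ✓; |KA| = 11.90 ✓; ∠(KA, AM) = 90.00° ✓; |AM| = 25.70 ✗.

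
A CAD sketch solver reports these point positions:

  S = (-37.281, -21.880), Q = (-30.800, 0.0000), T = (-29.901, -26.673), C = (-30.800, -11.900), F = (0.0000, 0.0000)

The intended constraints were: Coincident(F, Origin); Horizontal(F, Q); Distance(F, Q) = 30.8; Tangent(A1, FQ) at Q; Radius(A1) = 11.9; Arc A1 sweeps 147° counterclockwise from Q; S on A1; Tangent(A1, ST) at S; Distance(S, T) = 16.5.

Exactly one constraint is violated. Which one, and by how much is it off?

Distance(S, T) = 16.5 — off by 7.70.

F = (0.00, 0.00) ✓; F.y = 0.00, Q.y = 0.00 ✓; |FQ| = 30.80 ✓; ∠(CQ, QF) = 90.00° ✓; |CQ| = 11.90 ✓; bearing(C→S) − bearing(C→Q) = 147.0° ✓; |CS| = 11.90 ✓; ∠(CS, ST) = 90.00° ✓; |ST| = 8.800 ✗.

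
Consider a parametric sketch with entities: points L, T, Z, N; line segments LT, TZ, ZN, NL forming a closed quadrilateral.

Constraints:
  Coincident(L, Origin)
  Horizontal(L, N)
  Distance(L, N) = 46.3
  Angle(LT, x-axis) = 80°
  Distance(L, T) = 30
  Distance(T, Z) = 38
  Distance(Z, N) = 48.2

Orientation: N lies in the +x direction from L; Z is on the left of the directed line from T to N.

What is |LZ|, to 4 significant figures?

61.31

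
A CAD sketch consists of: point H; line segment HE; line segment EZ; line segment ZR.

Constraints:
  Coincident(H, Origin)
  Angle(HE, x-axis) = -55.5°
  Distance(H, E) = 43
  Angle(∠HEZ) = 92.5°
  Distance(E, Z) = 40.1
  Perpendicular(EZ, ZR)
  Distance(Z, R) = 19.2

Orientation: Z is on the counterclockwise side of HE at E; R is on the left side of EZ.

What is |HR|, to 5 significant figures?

48.233

H is at the origin; HE runs at -55.5° with length 43.0, so E = 43.0·(cos -55.5°, sin -55.5°) = (24.355, -35.437). ∠HEZ = 92.5°, so EZ runs at -55.5° + (180° − 92.5°) = 32.000° from the x-axis; with |EZ| = 40.1, Z = E + 40.1·(cos 32.000°, sin 32.000°) = (58.362, -14.188). The perpendicularity gives ZR at right angles to EZ; with |ZR| = 19.2 on the left of EZ, R = Z + 19.2·(-0.52992, 0.84805) = (48.188, 2.0949). Then |HR| = |R − H| = 48.233.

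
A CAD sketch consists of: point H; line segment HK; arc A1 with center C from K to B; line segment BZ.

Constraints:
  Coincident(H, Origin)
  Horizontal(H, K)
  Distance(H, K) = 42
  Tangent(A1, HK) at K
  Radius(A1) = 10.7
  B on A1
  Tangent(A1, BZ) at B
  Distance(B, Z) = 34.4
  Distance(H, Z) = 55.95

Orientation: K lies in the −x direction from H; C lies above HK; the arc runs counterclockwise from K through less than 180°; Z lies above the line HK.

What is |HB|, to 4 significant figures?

33.22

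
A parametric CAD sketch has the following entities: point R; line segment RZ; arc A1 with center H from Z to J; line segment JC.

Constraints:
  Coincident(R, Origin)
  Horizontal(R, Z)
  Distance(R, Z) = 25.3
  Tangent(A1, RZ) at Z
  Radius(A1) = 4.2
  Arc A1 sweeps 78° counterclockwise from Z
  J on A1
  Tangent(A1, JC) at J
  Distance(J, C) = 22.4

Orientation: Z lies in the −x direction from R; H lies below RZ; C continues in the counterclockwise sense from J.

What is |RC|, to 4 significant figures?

42.40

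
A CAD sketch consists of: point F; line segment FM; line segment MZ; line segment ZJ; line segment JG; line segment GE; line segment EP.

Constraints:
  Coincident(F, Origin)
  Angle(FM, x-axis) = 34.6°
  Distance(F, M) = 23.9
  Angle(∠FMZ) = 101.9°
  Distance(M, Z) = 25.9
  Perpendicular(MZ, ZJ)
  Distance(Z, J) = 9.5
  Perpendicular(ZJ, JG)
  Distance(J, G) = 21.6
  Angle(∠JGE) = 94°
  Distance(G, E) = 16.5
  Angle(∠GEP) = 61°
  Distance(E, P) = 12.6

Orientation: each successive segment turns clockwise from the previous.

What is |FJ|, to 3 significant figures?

33.8

∠FMZ = 101.9° gives MZ at -43.5° from the x-axis; with |MZ| = 25.9, Z = (38.5, -4.26). MZ is perpendicular to ZJ, so ZJ runs at -134°; with |ZJ| = 9.5, J = (31.9, -11.1). Then |FJ| = |J − F| = 33.8.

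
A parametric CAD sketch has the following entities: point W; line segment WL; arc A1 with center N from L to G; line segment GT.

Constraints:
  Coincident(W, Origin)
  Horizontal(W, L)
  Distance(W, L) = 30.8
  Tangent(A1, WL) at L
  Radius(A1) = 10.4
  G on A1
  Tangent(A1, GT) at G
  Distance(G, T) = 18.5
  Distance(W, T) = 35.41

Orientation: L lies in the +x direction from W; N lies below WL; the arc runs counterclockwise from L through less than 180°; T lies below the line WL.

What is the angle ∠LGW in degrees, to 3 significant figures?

108°

Checks: ∠(NL, LW) = 90.00° ✓; |NG| = 10.40 ✓; ∠(NG, GT) = 90.00° ✓; |GT| = 18.50 ✓; |WT| = 35.41 ✓.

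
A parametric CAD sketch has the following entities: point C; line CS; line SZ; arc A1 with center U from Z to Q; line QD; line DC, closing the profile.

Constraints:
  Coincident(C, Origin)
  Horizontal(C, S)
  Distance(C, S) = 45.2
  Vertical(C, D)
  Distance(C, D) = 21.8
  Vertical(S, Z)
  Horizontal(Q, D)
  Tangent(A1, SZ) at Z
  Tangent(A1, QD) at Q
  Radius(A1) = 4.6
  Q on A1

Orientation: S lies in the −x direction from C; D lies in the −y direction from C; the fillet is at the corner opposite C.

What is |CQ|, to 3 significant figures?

46.1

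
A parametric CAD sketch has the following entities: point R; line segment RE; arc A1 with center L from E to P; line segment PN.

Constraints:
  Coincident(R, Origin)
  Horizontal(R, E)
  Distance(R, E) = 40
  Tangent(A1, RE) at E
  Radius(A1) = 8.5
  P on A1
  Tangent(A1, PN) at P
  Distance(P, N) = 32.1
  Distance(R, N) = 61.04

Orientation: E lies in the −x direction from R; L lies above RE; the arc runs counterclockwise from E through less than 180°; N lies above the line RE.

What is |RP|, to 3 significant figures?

34.3

R is at the origin; RE is horizontal with |RE| = 40.0 and E on the −x side, so E = (-40.0, 0.00). The tangent condition forces LE to be normal to RE, so L = E + (0, 8.5) = (-40.0, 8.50). Since LP ⟂ PN (tangency), |LN| = √(8.5² + 32.1²) = 33.2 regardless of where P sits on A1. So N lies on both circle(R, 61.04) and circle(L, 33.2); the above-RE intersection is N = (-44.9, 41.3). P is the foot of the tangent from N: P = (-32.2, 11.9).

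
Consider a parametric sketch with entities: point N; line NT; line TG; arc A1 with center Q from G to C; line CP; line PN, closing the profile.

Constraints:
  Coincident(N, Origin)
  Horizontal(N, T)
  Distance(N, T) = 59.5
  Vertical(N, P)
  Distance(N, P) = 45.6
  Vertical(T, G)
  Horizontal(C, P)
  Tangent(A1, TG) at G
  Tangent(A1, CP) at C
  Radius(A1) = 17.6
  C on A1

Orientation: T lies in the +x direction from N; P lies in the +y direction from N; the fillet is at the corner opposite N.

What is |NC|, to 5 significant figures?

61.927

The virtual corner opposite N is at (59.500, 45.600). Since A1 is tangent to TG there, QG ⟂ TG and since A1 is tangent to CP there, QC ⟂ CP, with radius 17.6, so the center Q sits 17.6 in from both sides at Q = (41.900, 28.000). That places the tangent points at G = (59.500, 28.000) on TG and C = (41.900, 45.600) on CP. Then |NC| = |C − N| = 61.927.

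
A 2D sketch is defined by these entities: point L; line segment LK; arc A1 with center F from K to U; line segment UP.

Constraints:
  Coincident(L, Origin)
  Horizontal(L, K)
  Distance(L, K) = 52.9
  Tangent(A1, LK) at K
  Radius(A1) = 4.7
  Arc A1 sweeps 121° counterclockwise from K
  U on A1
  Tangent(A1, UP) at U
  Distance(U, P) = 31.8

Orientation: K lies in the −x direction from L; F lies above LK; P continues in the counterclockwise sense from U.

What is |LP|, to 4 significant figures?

73.75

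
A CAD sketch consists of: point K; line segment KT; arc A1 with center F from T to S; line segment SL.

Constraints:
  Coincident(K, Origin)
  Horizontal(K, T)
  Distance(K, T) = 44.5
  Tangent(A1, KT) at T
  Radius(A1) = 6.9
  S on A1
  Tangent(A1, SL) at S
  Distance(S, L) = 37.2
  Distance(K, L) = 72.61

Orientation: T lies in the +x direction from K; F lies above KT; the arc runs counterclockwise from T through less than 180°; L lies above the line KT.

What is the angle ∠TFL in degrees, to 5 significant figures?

156.67°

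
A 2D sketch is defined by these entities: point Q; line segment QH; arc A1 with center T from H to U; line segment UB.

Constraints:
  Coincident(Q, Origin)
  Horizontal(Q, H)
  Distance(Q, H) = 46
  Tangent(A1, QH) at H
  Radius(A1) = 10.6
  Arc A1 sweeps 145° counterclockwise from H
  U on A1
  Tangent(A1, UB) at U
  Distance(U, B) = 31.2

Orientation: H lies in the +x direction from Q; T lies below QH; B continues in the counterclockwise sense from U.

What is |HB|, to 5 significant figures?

41.972

Q is at the origin; Q and H share the same y with |QH| = 46.0 and H on the +x side, so H = (46.000, 0.0000). A1 meets QH tangentially, so TH is at right angles to QH, so T = H + (0, -10.6) = (46.000, -10.600). On A1, H sits at bearing 90° from T; a 145° counterclockwise sweep puts U at bearing 235°, so U = T + 10.6·(cos 235°, sin 235°) = (39.920, -19.283). Since A1 is tangent to UB there, TU ⟂ UB, so UB runs along (−sin 235°, cos 235°); with |UB| = 31.2, B = (65.478, -37.179). Then |HB| = |B − H| = 41.972.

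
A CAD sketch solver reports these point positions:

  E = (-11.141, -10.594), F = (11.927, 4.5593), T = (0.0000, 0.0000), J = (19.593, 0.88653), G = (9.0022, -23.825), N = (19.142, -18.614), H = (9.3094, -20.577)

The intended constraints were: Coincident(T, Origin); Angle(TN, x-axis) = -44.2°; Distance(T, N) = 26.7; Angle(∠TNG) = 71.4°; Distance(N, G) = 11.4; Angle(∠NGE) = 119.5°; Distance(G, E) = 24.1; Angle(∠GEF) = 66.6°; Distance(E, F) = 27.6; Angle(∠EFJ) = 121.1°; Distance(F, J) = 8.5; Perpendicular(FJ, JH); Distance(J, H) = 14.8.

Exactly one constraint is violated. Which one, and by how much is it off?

Distance(J, H) = 14.8 — off by 9.00.

T = (0.00, 0.00) ✓; TN at -44.20° ✓; |TN| = 26.70 ✓; ∠TNG = 71.40° ✓; |NG| = 11.40 ✓; ∠NGE = 119.5° ✓; |GE| = 24.10 ✓; ∠GEF = 66.60° ✓; |EF| = 27.60 ✓; ∠EFJ = 121.1° ✓; |FJ| = 8.500 ✓; ∠(FJ, JH) = 90.00° ✓; |JH| = 23.80 ✗.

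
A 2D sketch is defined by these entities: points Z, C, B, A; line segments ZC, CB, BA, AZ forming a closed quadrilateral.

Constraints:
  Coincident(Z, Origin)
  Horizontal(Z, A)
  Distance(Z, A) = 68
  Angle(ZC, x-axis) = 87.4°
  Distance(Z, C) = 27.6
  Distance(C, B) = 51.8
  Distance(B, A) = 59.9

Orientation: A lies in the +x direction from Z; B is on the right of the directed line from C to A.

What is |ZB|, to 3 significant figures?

26.2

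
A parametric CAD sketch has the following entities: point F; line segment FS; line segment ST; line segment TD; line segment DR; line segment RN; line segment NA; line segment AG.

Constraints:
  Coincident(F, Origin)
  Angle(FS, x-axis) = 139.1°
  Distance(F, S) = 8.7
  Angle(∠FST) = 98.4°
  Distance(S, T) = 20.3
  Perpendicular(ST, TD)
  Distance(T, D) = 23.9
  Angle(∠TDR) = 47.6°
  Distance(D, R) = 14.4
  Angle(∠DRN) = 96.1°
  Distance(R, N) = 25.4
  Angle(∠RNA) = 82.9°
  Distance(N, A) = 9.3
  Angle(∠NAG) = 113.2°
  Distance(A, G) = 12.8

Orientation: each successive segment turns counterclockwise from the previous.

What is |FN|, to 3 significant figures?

29.9

∠TDR = 47.6° gives DR at 83.1° from the x-axis; with |DR| = 14.4, R = (-4.65, -11.4). ∠DRN = 96.1° gives RN at 167° from the x-axis; with |RN| = 25.4, N = (-29.4, -5.65). Then |FN| = |N − F| = 29.9.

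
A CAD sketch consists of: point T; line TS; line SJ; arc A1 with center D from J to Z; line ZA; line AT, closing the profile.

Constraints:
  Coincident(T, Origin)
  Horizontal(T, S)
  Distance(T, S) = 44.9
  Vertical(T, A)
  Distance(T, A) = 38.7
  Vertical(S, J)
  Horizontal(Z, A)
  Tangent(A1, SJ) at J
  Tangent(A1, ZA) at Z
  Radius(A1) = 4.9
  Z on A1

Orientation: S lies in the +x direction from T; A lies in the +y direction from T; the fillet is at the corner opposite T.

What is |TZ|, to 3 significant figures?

55.7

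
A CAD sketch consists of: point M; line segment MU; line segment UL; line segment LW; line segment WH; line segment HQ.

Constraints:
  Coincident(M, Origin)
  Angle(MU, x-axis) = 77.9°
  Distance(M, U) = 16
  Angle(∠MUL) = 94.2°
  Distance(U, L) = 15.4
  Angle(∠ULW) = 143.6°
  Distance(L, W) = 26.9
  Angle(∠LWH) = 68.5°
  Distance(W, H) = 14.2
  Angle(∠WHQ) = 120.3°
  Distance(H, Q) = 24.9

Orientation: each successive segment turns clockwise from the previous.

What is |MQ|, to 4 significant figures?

5.737

∠LWH = 68.5° gives WH at -155.8° from the x-axis; with |WH| = 14.2, H = (24.91, -11.08). ∠WHQ = 120.3° gives HQ at 144.5° from the x-axis; with |HQ| = 24.9, Q = (4.636, 3.379). Then |MQ| = |Q − M| = 5.737.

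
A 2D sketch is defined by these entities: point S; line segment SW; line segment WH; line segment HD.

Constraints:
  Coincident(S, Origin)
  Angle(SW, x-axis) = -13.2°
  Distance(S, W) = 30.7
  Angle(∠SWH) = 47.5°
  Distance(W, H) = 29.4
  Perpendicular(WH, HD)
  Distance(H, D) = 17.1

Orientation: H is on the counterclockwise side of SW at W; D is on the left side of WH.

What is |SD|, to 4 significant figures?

10.28

S is at the origin; SW runs at -13.2° with length 30.7, so W = 30.7·(cos -13.2°, sin -13.2°) = (29.89, -7.010). ∠SWH = 47.5°, so WH runs at -13.2° + (180° − 47.5°) = 119.3° from the x-axis; with |WH| = 29.4, H = W + 29.4·(cos 119.3°, sin 119.3°) = (15.50, 18.63). WH is perpendicular to HD; with |HD| = 17.1 on the left of WH, D = H + 17.1·(-0.8721, -0.4894) = (0.5886, 10.26). Then |SD| = |D − S| = 10.28.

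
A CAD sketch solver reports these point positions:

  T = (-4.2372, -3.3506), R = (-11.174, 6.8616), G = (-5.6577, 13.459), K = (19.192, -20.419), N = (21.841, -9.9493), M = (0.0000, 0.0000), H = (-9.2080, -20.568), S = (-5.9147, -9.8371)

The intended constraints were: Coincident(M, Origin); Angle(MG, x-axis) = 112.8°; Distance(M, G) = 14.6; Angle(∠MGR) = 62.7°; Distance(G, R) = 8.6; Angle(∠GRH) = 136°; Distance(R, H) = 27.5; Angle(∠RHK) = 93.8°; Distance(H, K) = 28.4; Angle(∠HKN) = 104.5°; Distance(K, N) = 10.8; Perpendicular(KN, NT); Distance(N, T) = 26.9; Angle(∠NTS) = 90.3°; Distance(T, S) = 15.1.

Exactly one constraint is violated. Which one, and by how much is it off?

Distance(T, S) = 15.1 — off by 8.40.

M = (0.00, 0.00) ✓; MG at 112.8° ✓; |MG| = 14.60 ✓; ∠MGR = 62.70° ✓; |GR| = 8.600 ✓; ∠GRH = 136.0° ✓; |RH| = 27.50 ✓; ∠RHK = 93.80° ✓; |HK| = 28.40 ✓; ∠HKN = 104.5° ✓; |KN| = 10.80 ✓; ∠(KN, NT) = 90.00° ✓; |NT| = 26.90 ✓; ∠NTS = 90.30° ✓; |TS| = 6.700 ✗.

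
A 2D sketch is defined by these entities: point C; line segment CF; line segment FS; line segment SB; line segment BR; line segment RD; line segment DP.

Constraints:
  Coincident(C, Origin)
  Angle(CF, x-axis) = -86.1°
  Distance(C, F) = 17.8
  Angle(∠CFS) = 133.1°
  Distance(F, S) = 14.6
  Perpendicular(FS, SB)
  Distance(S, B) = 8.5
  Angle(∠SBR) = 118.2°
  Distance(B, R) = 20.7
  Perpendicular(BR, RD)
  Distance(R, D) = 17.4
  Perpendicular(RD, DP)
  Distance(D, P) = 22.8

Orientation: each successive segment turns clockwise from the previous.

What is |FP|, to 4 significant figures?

11.36

C is at the origin; CF runs at -86.1° with length 17.8, so F = (1.211, -17.76). ∠CFS = 133.1° gives FS at -133.0° from the x-axis; with |FS| = 14.6, S = (-8.747, -28.44). FS ⟂ SB, so SB runs at 137.0°; with |SB| = 8.5, B = (-14.96, -22.64). ∠SBR = 118.2° gives BR at 75.20° from the x-axis; with |BR| = 20.7, R = (-9.675, -2.626). The perpendicularity gives RD at right angles to BR, so RD runs at -14.80°; with |RD| = 17.4, D = (7.147, -7.071). RD ⟂ DP, so DP runs at -104.8°; with |DP| = 22.8, P = (1.323, -29.11). Then |FP| = |P − F| = 11.36.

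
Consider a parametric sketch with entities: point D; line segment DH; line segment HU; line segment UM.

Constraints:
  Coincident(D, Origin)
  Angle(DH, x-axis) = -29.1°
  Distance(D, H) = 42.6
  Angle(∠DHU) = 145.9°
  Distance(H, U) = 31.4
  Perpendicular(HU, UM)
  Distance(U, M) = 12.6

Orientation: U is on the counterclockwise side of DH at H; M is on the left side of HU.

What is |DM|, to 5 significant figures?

67.623

D is at the origin; DH runs at -29.1° with length 42.6, so H = 42.6·(cos -29.1°, sin -29.1°) = (37.223, -20.718). ∠DHU = 145.9°, so HU runs at -29.1° + (180° − 145.9°) = 5.0000° from the x-axis; with |HU| = 31.4, U = H + 31.4·(cos 5.0000°, sin 5.0000°) = (68.503, -17.981). The perpendicularity gives UM at right angles to HU; with |UM| = 12.6 on the left of HU, M = U + 12.6·(-0.087156, 0.99619) = (67.405, -5.4291). Then |DM| = |M − D| = 67.623.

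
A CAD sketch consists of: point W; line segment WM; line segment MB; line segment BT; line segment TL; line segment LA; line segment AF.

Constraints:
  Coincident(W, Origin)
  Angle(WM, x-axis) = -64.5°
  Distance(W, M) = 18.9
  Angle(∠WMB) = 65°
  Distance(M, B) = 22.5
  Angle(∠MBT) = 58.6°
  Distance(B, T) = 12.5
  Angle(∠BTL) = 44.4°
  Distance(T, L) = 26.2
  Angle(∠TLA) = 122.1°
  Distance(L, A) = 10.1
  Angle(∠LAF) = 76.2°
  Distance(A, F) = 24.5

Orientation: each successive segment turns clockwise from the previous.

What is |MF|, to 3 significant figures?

30.0

W is at the origin; WM runs at -64.5° with length 18.9, so M = (8.14, -17.1). ∠WMB = 65.0° gives MB at -180° from the x-axis; with |MB| = 22.5, B = (-14.4, -17.3). ∠MBT = 58.6° gives BT at 59.1° from the x-axis; with |BT| = 12.5, T = (-7.94, -6.53). ∠BTL = 44.4° gives TL at -76.5° from the x-axis; with |TL| = 26.2, L = (-1.83, -32.0). ∠TLA = 122.1° gives LA at -134° from the x-axis; with |LA| = 10.1, A = (-8.89, -39.2). ∠LAF = 76.2° gives AF at 122° from the x-axis; with |AF| = 24.5, F = (-21.8, -18.4). Then |MF| = |F − M| = 30.0.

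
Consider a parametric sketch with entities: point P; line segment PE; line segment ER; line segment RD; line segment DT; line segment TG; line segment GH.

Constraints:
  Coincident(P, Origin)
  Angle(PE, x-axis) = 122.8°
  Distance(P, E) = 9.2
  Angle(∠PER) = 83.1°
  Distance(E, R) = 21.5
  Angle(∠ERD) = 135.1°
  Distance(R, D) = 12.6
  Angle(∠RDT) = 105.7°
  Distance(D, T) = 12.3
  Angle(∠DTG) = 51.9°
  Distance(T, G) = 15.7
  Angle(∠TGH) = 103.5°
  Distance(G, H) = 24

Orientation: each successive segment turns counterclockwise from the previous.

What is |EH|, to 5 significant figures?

38.798

P is at the origin; PE runs at 122.8° with length 9.2, so E = (-4.9837, 7.7332). ∠PER = 83.1° gives ER at -140.30° from the x-axis; with |ER| = 21.5, R = (-21.526, -6.0003). ∠ERD = 135.1° gives RD at -95.400° from the x-axis; with |RD| = 12.6, D = (-22.712, -18.544). ∠RDT = 105.7° gives DT at -21.100° from the x-axis; with |DT| = 12.3, T = (-11.236, -22.972). ∠DTG = 51.9° gives TG at 107.00° from the x-axis; with |TG| = 15.7, G = (-15.826, -7.9584). ∠TGH = 103.5° gives GH at -176.50° from the x-axis; with |GH| = 24.0, H = (-39.782, -9.4235). Then |EH| = |H − E| = 38.798.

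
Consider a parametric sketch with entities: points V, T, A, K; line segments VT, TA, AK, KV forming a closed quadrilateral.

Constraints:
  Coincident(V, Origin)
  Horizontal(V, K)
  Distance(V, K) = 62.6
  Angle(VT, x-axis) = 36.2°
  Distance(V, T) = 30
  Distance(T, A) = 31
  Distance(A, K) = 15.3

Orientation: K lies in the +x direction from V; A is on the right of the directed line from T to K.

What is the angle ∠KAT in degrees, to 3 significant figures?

129°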